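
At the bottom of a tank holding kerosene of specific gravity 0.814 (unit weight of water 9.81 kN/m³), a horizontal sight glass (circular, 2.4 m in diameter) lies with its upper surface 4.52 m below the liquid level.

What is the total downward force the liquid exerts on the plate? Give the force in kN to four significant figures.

F ≈ 163.3 kN

γ = 0.814 × 9.81 = 7.98534 kN/m³.
The plate is horizontal, so pressure is uniform at p = γ·h = 7.98534 × 4.52 = 36.0937 kN/m².
A = π(1.2)² = 4.52389 m².
F = p·A = 36.0937 × 4.52389 = 163.284 kN.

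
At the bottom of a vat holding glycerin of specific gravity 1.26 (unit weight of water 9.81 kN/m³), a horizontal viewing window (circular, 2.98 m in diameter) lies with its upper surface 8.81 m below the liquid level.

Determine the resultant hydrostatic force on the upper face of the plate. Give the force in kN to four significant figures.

F ≈ 759.5 kN

γ = 1.26 × 9.81 = 12.3606 kN/m³.
The plate is horizontal, so pressure is uniform at p = γ·h = 12.3606 × 8.81 = 108.897 kN/m².
A = π(1.49)² = 6.97465 m².
F = p·A = 108.897 × 6.97465 = 759.518 kN.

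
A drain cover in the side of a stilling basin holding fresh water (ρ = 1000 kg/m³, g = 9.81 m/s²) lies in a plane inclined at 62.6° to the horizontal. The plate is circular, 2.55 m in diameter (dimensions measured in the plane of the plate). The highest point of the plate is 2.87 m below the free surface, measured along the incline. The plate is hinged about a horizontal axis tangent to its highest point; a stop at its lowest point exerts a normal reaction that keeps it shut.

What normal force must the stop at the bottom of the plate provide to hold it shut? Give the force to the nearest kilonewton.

P ≈ 99 kN

γ = ρg = 1000 × 9.81 = 9810 N/m³ = 9.81 kN/m³.
Let θ = 62.6° be the plate's angle to the horizontal; measure y along the incline from where the plane meets the free surface. Vertical depth h = y·sinθ with sinθ = 0.887815.
The centroid is at the centre, 1.275 m below the top of the plate, so y_c = 2.87 + 1.275 = 4.145 m and h_c = 4.145 × 0.887815 = 3.67999 m.
A = π(1.275)² = 5.10705 m².
Resultant F = γ·h_c·A = 9.81 × 3.67999 × 5.10705 = 184.368 kN.
I_c = πr⁴/4 = π × 1.275⁴/4 = 2.07554 m⁴.
Centre of pressure: y_p = y_c + I_c/(y_c·A) = 4.145 + 2.07554/(4.145 × 5.10705) = 4.145 + 0.0980475 = 4.24305 m along the plane.
The resultant acts 1.275 + 0.0980475 = 1.37305 m (along the plate) below the hinge at the top edge, so the moment about the hinge is M = F × 1.37305 = 184.368 × 1.37305 = 253.146 kN·m.
A normal force at the bottom, 2.55 m from the hinge, must supply this moment: P = 253.146/2.55 = 99.2729 kN.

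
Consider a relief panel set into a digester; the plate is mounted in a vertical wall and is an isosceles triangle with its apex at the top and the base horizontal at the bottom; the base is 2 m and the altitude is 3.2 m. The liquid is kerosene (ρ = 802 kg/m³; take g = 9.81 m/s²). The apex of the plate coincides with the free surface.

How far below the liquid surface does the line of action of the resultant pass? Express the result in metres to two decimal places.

γ = ρg = 802 × 9.81 / 1000 = 7.86762 kN/m³.
With the apex up, the centroid sits 2h/3 = 2 × 3.2/3 = 2.13333 m below the apex, so the centroid depth is h_c = 2.13333 m.
A = ½ × 2 × 3.2 = 3.2 m².
Resultant F = γ·h_c·A = 7.86762 × 2.13333 × 3.2 = 53.7095 kN.
I_c = b·h³/36 = 2 × 3.2³/36 = 1.82044 m⁴.
Centre of pressure: y_p = y_c + I_c/(y_c·A) = 2.13333 + 1.82044/(2.13333 × 3.2) = 2.13333 + 0.266666 = 2.4 m along the plane.

h_p = 2.40 m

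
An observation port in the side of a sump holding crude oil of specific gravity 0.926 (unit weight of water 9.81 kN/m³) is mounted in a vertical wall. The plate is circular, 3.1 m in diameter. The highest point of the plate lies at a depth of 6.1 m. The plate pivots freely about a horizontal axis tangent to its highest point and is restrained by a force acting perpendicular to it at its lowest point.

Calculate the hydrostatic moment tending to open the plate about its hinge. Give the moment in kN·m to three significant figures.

M ≈ 854 kN·m

γ = 0.926 × 9.81 = 9.08406 kN/m³.
The centroid is at the centre, 1.55 m below the top of the plate, so the centroid depth is h_c = 6.1 + 1.55 = 7.65 m.
A = π(1.55)² = 7.54768 m².
Resultant F = γ·h_c·A = 9.08406 × 7.65 × 7.54768 = 524.511 kN.
I_c = πr⁴/4 = π × 1.55⁴/4 = 4.53332 m⁴.
Centre of pressure: y_p = y_c + I_c/(y_c·A) = 7.65 + 4.53332/(7.65 × 7.54768) = 7.65 + 0.078513 = 7.72851 m along the plane.
The resultant acts 1.55 + 0.078513 = 1.62851 m (along the plate) below the hinge at the top edge, so the moment about the hinge is M = F × 1.62851 = 524.511 × 1.62851 = 854.171 kN·m.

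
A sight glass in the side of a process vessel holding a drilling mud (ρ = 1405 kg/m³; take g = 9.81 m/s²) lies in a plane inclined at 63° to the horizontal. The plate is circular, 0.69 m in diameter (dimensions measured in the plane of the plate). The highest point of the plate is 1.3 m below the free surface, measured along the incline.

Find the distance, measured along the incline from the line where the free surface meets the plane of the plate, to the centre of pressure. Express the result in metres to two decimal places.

y_p = 1.66 m

γ = ρg = 1405 × 9.81 / 1000 = 13.78305 kN/m³.
Let θ = 63° be the plate's angle to the horizontal; measure y along the incline from where the plane meets the free surface. Vertical depth h = y·sinθ with sinθ = 0.891007.
The centroid is at the centre, 0.345 m below the top of the plate, so y_c = 1.3 + 0.345 = 1.645 m and h_c = 1.645 × 0.891007 = 1.46571 m.
A = π(0.345)² = 0.373928 m².
Resultant F = γ·h_c·A = 13.78305 × 1.46571 × 0.373928 = 7.55408 kN.
I_c = πr⁴/4 = π × 0.345⁴/4 = 0.0111267 m⁴.
Centre of pressure: y_p = y_c + I_c/(y_c·A) = 1.645 + 0.0111267/(1.645 × 0.373928) = 1.645 + 0.0180889 = 1.66309 m along the plane.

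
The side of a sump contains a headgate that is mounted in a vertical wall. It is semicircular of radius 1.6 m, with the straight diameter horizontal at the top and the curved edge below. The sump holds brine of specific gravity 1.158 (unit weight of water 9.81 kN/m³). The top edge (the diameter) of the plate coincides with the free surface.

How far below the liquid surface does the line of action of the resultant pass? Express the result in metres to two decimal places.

h_p = 0.94 m

γ = 1.158 × 9.81 = 11.35998 kN/m³.
The centroid of a semicircle lies 4r/(3π) = 0.679061 m from the diameter, here below the top edge, so the centroid depth is h_c = 0.679061 m.
A = πr²/2 = π × 1.6²/2 = 4.02124 m².
Resultant F = γ·h_c·A = 11.35998 × 0.679061 × 4.02124 = 31.0203 kN.
I_c = (π/8 − 8/(9π))·r⁴ = 0.109757 × 1.6⁴ = 0.719303 m⁴.
Centre of pressure: y_p = y_c + I_c/(y_c·A) = 0.679061 + 0.719303/(0.679061 × 4.02124) = 0.679061 + 0.263417 = 0.942478 m along the plane.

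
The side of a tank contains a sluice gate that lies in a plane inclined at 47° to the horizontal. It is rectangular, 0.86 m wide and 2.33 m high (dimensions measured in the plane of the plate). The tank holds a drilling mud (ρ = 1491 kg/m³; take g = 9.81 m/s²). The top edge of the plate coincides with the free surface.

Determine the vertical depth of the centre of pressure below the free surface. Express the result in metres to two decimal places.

γ = ρg = 1491 × 9.81 / 1000 = 14.62671 kN/m³.
Let θ = 47° be the plate's angle to the horizontal; measure y along the incline from where the plane meets the free surface. Vertical depth h = y·sinθ with sinθ = 0.731354.
The centroid lies 2.33/2 = 1.165 m below the top edge, so y_c = 1.165 m and h_c = 1.165 × 0.731354 = 0.852027 m.
A = 0.86 × 2.33 = 2.0038 m².
Resultant F = γ·h_c·A = 14.62671 × 0.852027 × 2.0038 = 24.9721 kN.
I_c = b·h³/12 = 0.86 × 2.33³/12 = 0.906536 m⁴.
Centre of pressure: y_p = y_c + I_c/(y_c·A) = 1.165 + 0.906536/(1.165 × 2.0038) = 1.165 + 0.388333 = 1.55333 m along the plane.
Vertically, h_p = y_p·sinθ = 1.55333 × 0.731354 = 1.13603 m.

h_p = 1.14 m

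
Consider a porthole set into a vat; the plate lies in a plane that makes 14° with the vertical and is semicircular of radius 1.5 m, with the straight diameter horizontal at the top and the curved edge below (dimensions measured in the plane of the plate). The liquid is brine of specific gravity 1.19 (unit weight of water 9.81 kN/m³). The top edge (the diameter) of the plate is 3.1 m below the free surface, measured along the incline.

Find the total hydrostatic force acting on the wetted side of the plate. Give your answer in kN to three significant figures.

γ = 1.19 × 9.81 = 11.6739 kN/m³.
The plate makes 14° with the vertical, i.e. θ = 90° − 14° = 76° to the horizontal. Measuring y along the incline from the free-surface line, vertical depth h = y·sinθ with sinθ = 0.970296.
The centroid of a semicircle lies 4r/(3π) = 0.63662 m from the diameter, here below the top edge, so y_c = 3.1 + 0.63662 = 3.73662 m and h_c = 3.73662 × 0.970296 = 3.62563 m.
A = πr²/2 = π × 1.5²/2 = 3.53429 m².
Resultant F = γ·h_c·A = 11.6739 × 3.62563 × 3.53429 = 149.59 kN.

F ≈ 150 kN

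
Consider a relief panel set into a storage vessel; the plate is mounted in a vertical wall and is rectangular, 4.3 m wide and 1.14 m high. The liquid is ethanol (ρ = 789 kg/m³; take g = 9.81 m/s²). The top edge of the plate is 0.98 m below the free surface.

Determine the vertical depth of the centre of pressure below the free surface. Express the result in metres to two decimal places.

h_p = 1.62 m

γ = ρg = 789 × 9.81 / 1000 = 7.74009 kN/m³.
The centroid lies 1.14/2 = 0.57 m below the top edge, so the centroid depth is h_c = 0.98 + 0.57 = 1.55 m.
A = 4.3 × 1.14 = 4.902 m².
Resultant F = γ·h_c·A = 7.74009 × 1.55 × 4.902 = 58.81 kN.
I_c = b·h³/12 = 4.3 × 1.14³/12 = 0.530887 m⁴.
Centre of pressure: y_p = y_c + I_c/(y_c·A) = 1.55 + 0.530887/(1.55 × 4.902) = 1.55 + 0.069871 = 1.61987 m along the plane.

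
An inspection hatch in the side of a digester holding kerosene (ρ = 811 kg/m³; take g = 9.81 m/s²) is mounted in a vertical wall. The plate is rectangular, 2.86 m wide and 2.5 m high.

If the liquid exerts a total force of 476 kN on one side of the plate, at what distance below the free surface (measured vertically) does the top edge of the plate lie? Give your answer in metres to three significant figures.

γ = ρg = 811 × 9.81 / 1000 = 7.95591 kN/m³.
A = 2.86 × 2.5 = 7.15 m².
From F = γ·h_c·A, the centroid depth is h_c = 476/(7.95591 × 7.15) = 8.3678 m.
The centroid lies 2.5/2 = 1.25 m below the top edge, so the top edge sits at h_top = 8.3678 − 1.25 = 7.1178 m below the surface.

d_top ≈ 7.12 m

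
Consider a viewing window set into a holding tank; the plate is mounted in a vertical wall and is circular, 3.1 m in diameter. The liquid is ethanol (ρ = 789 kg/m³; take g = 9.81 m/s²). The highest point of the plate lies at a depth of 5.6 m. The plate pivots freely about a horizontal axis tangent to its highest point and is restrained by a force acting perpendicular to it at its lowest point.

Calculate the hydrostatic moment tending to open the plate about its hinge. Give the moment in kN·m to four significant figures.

M ≈ 682.5 kN·m

γ = ρg = 789 × 9.81 / 1000 = 7.74009 kN/m³.
The centroid is at the centre, 1.55 m below the top of the plate, so the centroid depth is h_c = 5.6 + 1.55 = 7.15 m.
A = π(1.55)² = 7.54768 m².
Resultant F = γ·h_c·A = 7.74009 × 7.15 × 7.54768 = 417.701 kN.
I_c = πr⁴/4 = π × 1.55⁴/4 = 4.53332 m⁴.
Centre of pressure: y_p = y_c + I_c/(y_c·A) = 7.15 + 4.53332/(7.15 × 7.54768) = 7.15 + 0.0840034 = 7.234 m along the plane.
The resultant acts 1.55 + 0.0840034 = 1.634 m (along the plate) below the hinge at the top edge, so the moment about the hinge is M = F × 1.634 = 417.701 × 1.634 = 682.523 kN·m.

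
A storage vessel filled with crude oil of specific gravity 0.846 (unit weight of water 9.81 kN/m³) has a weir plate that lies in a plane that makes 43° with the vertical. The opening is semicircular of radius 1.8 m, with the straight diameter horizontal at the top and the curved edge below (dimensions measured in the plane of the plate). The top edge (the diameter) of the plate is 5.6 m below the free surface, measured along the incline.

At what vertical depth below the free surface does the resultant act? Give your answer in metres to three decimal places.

γ = 0.846 × 9.81 = 8.29926 kN/m³.
The plate makes 43° with the vertical, i.e. θ = 90° − 43° = 47° to the horizontal. Measuring y along the incline from the free-surface line, vertical depth h = y·sinθ with sinθ = 0.731354.
The centroid of a semicircle lies 4r/(3π) = 0.763944 m from the diameter, here below the top edge, so y_c = 5.6 + 0.763944 = 6.36394 m and h_c = 6.36394 × 0.731354 = 4.65429 m.
A = πr²/2 = π × 1.8²/2 = 5.08938 m².
Resultant F = γ·h_c·A = 8.29926 × 4.65429 × 5.08938 = 196.588 kN.
I_c = (π/8 − 8/(9π))·r⁴ = 0.109757 × 1.8⁴ = 1.15219 m⁴.
Centre of pressure: y_p = y_c + I_c/(y_c·A) = 6.36394 + 1.15219/(6.36394 × 5.08938) = 6.36394 + 0.035574 = 6.39951 m along the plane.
Vertically, h_p = y_p·sinθ = 6.39951 × 0.731354 = 4.68031 m.

h_p = 4.680 m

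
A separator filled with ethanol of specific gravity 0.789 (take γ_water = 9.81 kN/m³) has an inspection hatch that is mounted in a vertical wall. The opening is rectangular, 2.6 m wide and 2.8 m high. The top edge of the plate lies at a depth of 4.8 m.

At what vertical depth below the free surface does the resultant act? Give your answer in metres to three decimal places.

γ = 0.789 × 9.81 = 7.74009 kN/m³.
The centroid lies 2.8/2 = 1.4 m below the top edge, so the centroid depth is h_c = 4.8 + 1.4 = 6.2 m.
A = 2.6 × 2.8 = 7.28 m².
Resultant F = γ·h_c·A = 7.74009 × 6.2 × 7.28 = 349.357 kN.
I_c = b·h³/12 = 2.6 × 2.8³/12 = 4.75627 m⁴.
Centre of pressure: y_p = y_c + I_c/(y_c·A) = 6.2 + 4.75627/(6.2 × 7.28) = 6.2 + 0.105376 = 6.30538 m along the plane.

h_p = 6.305 m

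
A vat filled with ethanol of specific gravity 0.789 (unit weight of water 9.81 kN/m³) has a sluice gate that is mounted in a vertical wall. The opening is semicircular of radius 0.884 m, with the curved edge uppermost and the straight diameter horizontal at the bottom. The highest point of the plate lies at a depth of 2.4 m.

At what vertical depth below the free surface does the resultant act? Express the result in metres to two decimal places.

γ = 0.789 × 9.81 = 7.74009 kN/m³.
The centroid lies 4r/(3π) = 0.375181 m above the diameter, so r − 4r/(3π) = 0.884 − 0.375181 = 0.508819 m below the topmost point, so the centroid depth is h_c = 2.4 + 0.508819 = 2.90882 m.
A = πr²/2 = π × 0.884²/2 = 1.22751 m².
Resultant F = γ·h_c·A = 7.74009 × 2.90882 × 1.22751 = 27.6368 kN.
I_c = (π/8 − 8/(9π))·r⁴ = 0.109757 × 0.884⁴ = 0.0670257 m⁴.
Centre of pressure: y_p = y_c + I_c/(y_c·A) = 2.90882 + 0.0670257/(2.90882 × 1.22751) = 2.90882 + 0.0187715 = 2.92759 m along the plane.

h_p = 2.93 m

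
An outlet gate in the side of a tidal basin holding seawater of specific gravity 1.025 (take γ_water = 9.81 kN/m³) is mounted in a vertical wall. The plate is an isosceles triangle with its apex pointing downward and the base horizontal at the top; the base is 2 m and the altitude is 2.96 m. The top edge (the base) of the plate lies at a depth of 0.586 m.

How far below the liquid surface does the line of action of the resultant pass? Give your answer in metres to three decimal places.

h_p = 1.882 m

γ = 1.025 × 9.81 = 10.05525 kN/m³.
With the apex down, the centroid sits h/3 = 2.96/3 = 0.986667 m below the base (the top edge), so the centroid depth is h_c = 0.586 + 0.986667 = 1.57267 m.
A = ½ × 2 × 2.96 = 2.96 m².
Resultant F = γ·h_c·A = 10.05525 × 1.57267 × 2.96 = 46.8082 kN.
I_c = b·h³/36 = 2 × 2.96³/36 = 1.4408 m⁴.
Centre of pressure: y_p = y_c + I_c/(y_c·A) = 1.57267 + 1.4408/(1.57267 × 2.96) = 1.57267 + 0.30951 = 1.88218 m along the plane.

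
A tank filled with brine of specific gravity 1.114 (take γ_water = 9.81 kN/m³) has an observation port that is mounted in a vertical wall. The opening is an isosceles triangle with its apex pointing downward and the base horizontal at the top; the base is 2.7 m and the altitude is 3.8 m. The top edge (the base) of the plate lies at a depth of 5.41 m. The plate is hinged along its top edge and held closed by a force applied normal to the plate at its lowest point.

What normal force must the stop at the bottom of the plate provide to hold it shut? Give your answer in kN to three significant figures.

γ = 1.114 × 9.81 = 10.92834 kN/m³.
With the apex down, the centroid sits h/3 = 3.8/3 = 1.26667 m below the base (the top edge), so the centroid depth is h_c = 5.41 + 1.26667 = 6.67667 m.
A = ½ × 2.7 × 3.8 = 5.13 m².
Resultant F = γ·h_c·A = 10.92834 × 6.67667 × 5.13 = 374.31 kN.
I_c = b·h³/36 = 2.7 × 3.8³/36 = 4.1154 m⁴.
Centre of pressure: y_p = y_c + I_c/(y_c·A) = 6.67667 + 4.1154/(6.67667 × 5.13) = 6.67667 + 0.120153 = 6.79682 m along the plane.
The resultant acts 1.26667 + 0.120153 = 1.38682 m (along the plate) below the hinge at the top edge, so the moment about the hinge is M = F × 1.38682 = 374.31 × 1.38682 = 519.101 kN·m.
A normal force at the bottom, 3.8 m from the hinge, must supply this moment: P = 519.101/3.8 = 136.606 kN.

P ≈ 137 kN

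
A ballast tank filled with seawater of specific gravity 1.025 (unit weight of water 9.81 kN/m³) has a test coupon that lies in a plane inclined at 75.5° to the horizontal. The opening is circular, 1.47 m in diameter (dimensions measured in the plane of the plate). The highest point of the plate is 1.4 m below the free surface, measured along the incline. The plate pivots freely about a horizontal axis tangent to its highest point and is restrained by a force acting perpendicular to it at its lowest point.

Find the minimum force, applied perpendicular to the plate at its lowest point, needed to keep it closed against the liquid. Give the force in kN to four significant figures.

P ≈ 19.16 kN

γ = 1.025 × 9.81 = 10.05525 kN/m³.
Let θ = 75.5° be the plate's angle to the horizontal; measure y along the incline from where the plane meets the free surface. Vertical depth h = y·sinθ with sinθ = 0.968148.
The centroid is at the centre, 0.735 m below the top of the plate, so y_c = 1.4 + 0.735 = 2.135 m and h_c = 2.135 × 0.968148 = 2.067 m.
A = π(0.735)² = 1.69717 m².
Resultant F = γ·h_c·A = 10.05525 × 2.067 × 1.69717 = 35.2743 kN.
I_c = πr⁴/4 = π × 0.735⁴/4 = 0.229213 m⁴.
Centre of pressure: y_p = y_c + I_c/(y_c·A) = 2.135 + 0.229213/(2.135 × 1.69717) = 2.135 + 0.0632581 = 2.19826 m along the plane.
The resultant acts 0.735 + 0.0632581 = 0.798258 m (along the plate) below the hinge at the top edge, so the moment about the hinge is M = F × 0.798258 = 35.2743 × 0.798258 = 28.158 kN·m.
A normal force at the bottom, 1.47 m from the hinge, must supply this moment: P = 28.158/1.47 = 19.1551 kN.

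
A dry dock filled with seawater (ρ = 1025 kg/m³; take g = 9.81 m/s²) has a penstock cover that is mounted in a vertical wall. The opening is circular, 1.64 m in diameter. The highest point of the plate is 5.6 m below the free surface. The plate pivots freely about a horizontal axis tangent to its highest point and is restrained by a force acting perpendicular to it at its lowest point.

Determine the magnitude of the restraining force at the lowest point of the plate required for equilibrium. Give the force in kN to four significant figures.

γ = ρg = 1025 × 9.81 / 1000 = 10.05525 kN/m³.
The centroid is at the centre, 0.82 m below the top of the plate, so the centroid depth is h_c = 5.6 + 0.82 = 6.42 m.
A = π(0.82)² = 2.11241 m².
Resultant F = γ·h_c·A = 10.05525 × 6.42 × 2.11241 = 136.366 kN.
I_c = πr⁴/4 = π × 0.82⁴/4 = 0.355096 m⁴.
Centre of pressure: y_p = y_c + I_c/(y_c·A) = 6.42 + 0.355096/(6.42 × 2.11241) = 6.42 + 0.0261838 = 6.44618 m along the plane.
The resultant acts 0.82 + 0.0261838 = 0.846184 m (along the plate) below the hinge at the top edge, so the moment about the hinge is M = F × 0.846184 = 136.366 × 0.846184 = 115.391 kN·m.
A normal force at the bottom, 1.64 m from the hinge, must supply this moment: P = 115.391/1.64 = 70.3604 kN.

P ≈ 70.36 kN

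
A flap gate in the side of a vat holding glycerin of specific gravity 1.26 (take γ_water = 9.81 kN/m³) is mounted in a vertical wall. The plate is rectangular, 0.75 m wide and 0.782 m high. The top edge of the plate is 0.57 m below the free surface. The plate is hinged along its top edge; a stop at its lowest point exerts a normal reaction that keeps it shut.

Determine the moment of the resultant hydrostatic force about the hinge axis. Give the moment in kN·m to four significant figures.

M ≈ 3.093 kN·m

γ = 1.26 × 9.81 = 12.3606 kN/m³.
The centroid lies 0.782/2 = 0.391 m below the top edge, so the centroid depth is h_c = 0.57 + 0.391 = 0.961 m.
A = 0.75 × 0.782 = 0.5865 m².
Resultant F = γ·h_c·A = 12.3606 × 0.961 × 0.5865 = 6.96676 kN.
I_c = b·h³/12 = 0.75 × 0.782³/12 = 0.0298882 m⁴.
Centre of pressure: y_p = y_c + I_c/(y_c·A) = 0.961 + 0.0298882/(0.961 × 0.5865) = 0.961 + 0.0530284 = 1.01403 m along the plane.
The resultant acts 0.391 + 0.0530284 = 0.444028 m (along the plate) below the hinge at the top edge, so the moment about the hinge is M = F × 0.444028 = 6.96676 × 0.444028 = 3.09344 kN·m.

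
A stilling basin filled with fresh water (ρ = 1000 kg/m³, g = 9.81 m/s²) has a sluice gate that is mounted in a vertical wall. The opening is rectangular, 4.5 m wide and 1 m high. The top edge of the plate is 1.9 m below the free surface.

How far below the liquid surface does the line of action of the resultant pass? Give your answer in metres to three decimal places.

γ = ρg = 1000 × 9.81 = 9810 N/m³ = 9.81 kN/m³.
The centroid lies 1/2 = 0.5 m below the top edge, so the centroid depth is h_c = 1.9 + 0.5 = 2.4 m.
A = 4.5 × 1 = 4.5 m².
Resultant F = γ·h_c·A = 9.81 × 2.4 × 4.5 = 105.948 kN.
I_c = b·h³/12 = 4.5 × 1³/12 = 0.375 m⁴.
Centre of pressure: y_p = y_c + I_c/(y_c·A) = 2.4 + 0.375/(2.4 × 4.5) = 2.4 + 0.0347222 = 2.43472 m along the plane.

h_p = 2.435 m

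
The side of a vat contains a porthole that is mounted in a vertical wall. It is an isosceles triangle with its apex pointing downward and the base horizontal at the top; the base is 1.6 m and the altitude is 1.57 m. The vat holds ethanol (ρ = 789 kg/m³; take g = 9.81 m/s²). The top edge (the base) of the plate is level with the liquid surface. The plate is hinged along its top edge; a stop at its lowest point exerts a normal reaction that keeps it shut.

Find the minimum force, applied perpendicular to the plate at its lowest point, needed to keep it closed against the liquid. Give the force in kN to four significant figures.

P ≈ 2.544 kN

γ = ρg = 789 × 9.81 / 1000 = 7.74009 kN/m³.
With the apex down, the centroid sits h/3 = 1.57/3 = 0.523333 m below the base (the top edge), so the centroid depth is h_c = 0.523333 m.
A = ½ × 1.6 × 1.57 = 1.256 m².
Resultant F = γ·h_c·A = 7.74009 × 0.523333 × 1.256 = 5.08761 kN.
I_c = b·h³/36 = 1.6 × 1.57³/36 = 0.171995 m⁴.
Centre of pressure: y_p = y_c + I_c/(y_c·A) = 0.523333 + 0.171995/(0.523333 × 1.256) = 0.523333 + 0.261666 = 0.784999 m along the plane.
The resultant acts 0.523333 + 0.261666 = 0.784999 m (along the plate) below the hinge at the top edge, so the moment about the hinge is M = F × 0.784999 = 5.08761 × 0.784999 = 3.99377 kN·m.
A normal force at the bottom, 1.57 m from the hinge, must supply this moment: P = 3.99377/1.57 = 2.5438 kN.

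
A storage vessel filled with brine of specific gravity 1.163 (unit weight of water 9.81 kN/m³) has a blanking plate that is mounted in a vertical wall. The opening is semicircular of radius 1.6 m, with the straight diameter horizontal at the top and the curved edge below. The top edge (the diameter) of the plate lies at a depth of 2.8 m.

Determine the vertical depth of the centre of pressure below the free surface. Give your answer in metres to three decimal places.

h_p = 3.530 m

γ = 1.163 × 9.81 = 11.40903 kN/m³.
The centroid of a semicircle lies 4r/(3π) = 0.679061 m from the diameter, here below the top edge, so the centroid depth is h_c = 2.8 + 0.679061 = 3.47906 m.
A = πr²/2 = π × 1.6²/2 = 4.02124 m².
Resultant F = γ·h_c·A = 11.40903 × 3.47906 × 4.02124 = 159.614 kN.
I_c = (π/8 − 8/(9π))·r⁴ = 0.109757 × 1.6⁴ = 0.719303 m⁴.
Centre of pressure: y_p = y_c + I_c/(y_c·A) = 3.47906 + 0.719303/(3.47906 × 4.02124) = 3.47906 + 0.051415 = 3.53048 m along the plane.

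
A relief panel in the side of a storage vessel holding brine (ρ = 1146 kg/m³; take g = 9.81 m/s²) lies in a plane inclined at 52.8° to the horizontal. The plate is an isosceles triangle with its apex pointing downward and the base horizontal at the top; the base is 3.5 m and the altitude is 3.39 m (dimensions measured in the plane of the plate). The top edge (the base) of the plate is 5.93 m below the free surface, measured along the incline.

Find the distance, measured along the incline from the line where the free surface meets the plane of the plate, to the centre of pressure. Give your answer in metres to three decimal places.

γ = ρg = 1146 × 9.81 / 1000 = 11.24226 kN/m³.
Let θ = 52.8° be the plate's angle to the horizontal; measure y along the incline from where the plane meets the free surface. Vertical depth h = y·sinθ with sinθ = 0.796530.
With the apex down, the centroid sits h/3 = 3.39/3 = 1.13 m below the base (the top edge), so y_c = 5.93 + 1.13 = 7.06 m and h_c = 7.06 × 0.796530 = 5.6235 m.
A = ½ × 3.5 × 3.39 = 5.9325 m².
Resultant F = γ·h_c·A = 11.24226 × 5.6235 × 5.9325 = 375.058 kN.
I_c = b·h³/36 = 3.5 × 3.39³/36 = 3.7876 m⁴.
Centre of pressure: y_p = y_c + I_c/(y_c·A) = 7.06 + 3.7876/(7.06 × 5.9325) = 7.06 + 0.0904319 = 7.15043 m along the plane.

y_p = 7.150 m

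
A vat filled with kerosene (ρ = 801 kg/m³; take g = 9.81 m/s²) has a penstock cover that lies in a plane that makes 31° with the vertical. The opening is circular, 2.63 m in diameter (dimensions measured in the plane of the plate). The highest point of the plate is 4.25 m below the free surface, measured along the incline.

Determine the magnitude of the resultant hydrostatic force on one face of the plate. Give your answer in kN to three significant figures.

F ≈ 204 kN

γ = ρg = 801 × 9.81 / 1000 = 7.85781 kN/m³.
The plate makes 31° with the vertical, i.e. θ = 90° − 31° = 59° to the horizontal. Measuring y along the incline from the free-surface line, vertical depth h = y·sinθ with sinθ = 0.857167.
The centroid is at the centre, 1.315 m below the top of the plate, so y_c = 4.25 + 1.315 = 5.565 m and h_c = 5.565 × 0.857167 = 4.77013 m.
A = π(1.315)² = 5.43252 m².
Resultant F = γ·h_c·A = 7.85781 × 4.77013 × 5.43252 = 203.626 kN.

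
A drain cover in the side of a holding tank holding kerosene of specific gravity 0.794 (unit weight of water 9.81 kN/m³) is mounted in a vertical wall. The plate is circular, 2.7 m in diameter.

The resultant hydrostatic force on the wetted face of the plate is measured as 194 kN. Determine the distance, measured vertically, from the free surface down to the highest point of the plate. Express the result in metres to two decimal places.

γ = 0.794 × 9.81 = 7.78914 kN/m³.
A = π(1.35)² = 5.72555 m².
From F = γ·h_c·A, the centroid depth is h_c = 194/(7.78914 × 5.72555) = 4.35006 m.
The centroid is at the centre, 1.35 m below the top of the plate, so the highest point sits at h_top = 4.35006 − 1.35 = 3.00006 m below the surface.

d_top ≈ 3.00 m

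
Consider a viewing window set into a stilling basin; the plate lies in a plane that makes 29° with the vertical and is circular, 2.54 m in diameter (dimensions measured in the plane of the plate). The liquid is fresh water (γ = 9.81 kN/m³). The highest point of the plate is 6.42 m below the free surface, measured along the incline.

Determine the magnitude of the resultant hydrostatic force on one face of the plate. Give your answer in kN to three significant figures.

γ = 9.81 kN/m³.
The plate makes 29° with the vertical, i.e. θ = 90° − 29° = 61° to the horizontal. Measuring y along the incline from the free-surface line, vertical depth h = y·sinθ with sinθ = 0.874620.
The centroid is at the centre, 1.27 m below the top of the plate, so y_c = 6.42 + 1.27 = 7.69 m and h_c = 7.69 × 0.874620 = 6.72583 m.
A = π(1.27)² = 5.06707 m².
Resultant F = γ·h_c·A = 9.81 × 6.72583 × 5.06707 = 334.327 kN.

F ≈ 334 kN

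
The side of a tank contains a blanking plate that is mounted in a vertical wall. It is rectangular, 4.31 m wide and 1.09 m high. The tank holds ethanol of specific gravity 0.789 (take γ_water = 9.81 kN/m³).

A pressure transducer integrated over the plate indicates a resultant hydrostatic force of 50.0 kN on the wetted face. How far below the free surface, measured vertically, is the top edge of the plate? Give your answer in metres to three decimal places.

γ = 0.789 × 9.81 = 7.74009 kN/m³.
A = 4.31 × 1.09 = 4.6979 m².
From F = γ·h_c·A, the centroid depth is h_c = 50.0/(7.74009 × 4.6979) = 1.37506 m.
The centroid lies 1.09/2 = 0.545 m below the top edge, so the top edge sits at h_top = 1.37506 − 0.545 = 0.83006 m below the surface.

d_top ≈ 0.830 m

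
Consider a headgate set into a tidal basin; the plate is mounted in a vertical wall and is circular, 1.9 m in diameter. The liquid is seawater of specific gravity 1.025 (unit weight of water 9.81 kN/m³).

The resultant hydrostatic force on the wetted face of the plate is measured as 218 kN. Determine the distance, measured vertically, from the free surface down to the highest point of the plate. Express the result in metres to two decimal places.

d_top ≈ 6.70 m

γ = 1.025 × 9.81 = 10.05525 kN/m³.
A = π(0.95)² = 2.83529 m².
From F = γ·h_c·A, the centroid depth is h_c = 218/(10.05525 × 2.83529) = 7.64656 m.
The centroid is at the centre, 0.95 m below the top of the plate, so the highest point sits at h_top = 7.64656 − 0.95 = 6.69656 m below the surface.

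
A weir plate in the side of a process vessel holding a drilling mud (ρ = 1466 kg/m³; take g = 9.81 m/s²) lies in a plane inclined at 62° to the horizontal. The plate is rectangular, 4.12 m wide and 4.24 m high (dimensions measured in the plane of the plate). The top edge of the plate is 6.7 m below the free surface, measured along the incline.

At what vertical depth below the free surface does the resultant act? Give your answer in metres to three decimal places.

h_p = 7.938 m

γ = ρg = 1466 × 9.81 / 1000 = 14.38146 kN/m³.
Let θ = 62° be the plate's angle to the horizontal; measure y along the incline from where the plane meets the free surface. Vertical depth h = y·sinθ with sinθ = 0.882948.
The centroid lies 4.24/2 = 2.12 m below the top edge, so y_c = 6.7 + 2.12 = 8.82 m and h_c = 8.82 × 0.882948 = 7.7876 m.
A = 4.12 × 4.24 = 17.4688 m².
Resultant F = γ·h_c·A = 14.38146 × 7.7876 × 17.4688 = 1956.45 kN.
I_c = b·h³/12 = 4.12 × 4.24³/12 = 26.1706 m⁴.
Centre of pressure: y_p = y_c + I_c/(y_c·A) = 8.82 + 26.1706/(8.82 × 17.4688) = 8.82 + 0.169856 = 8.98986 m along the plane.
Vertically, h_p = y_p·sinθ = 8.98986 × 0.882948 = 7.93758 m.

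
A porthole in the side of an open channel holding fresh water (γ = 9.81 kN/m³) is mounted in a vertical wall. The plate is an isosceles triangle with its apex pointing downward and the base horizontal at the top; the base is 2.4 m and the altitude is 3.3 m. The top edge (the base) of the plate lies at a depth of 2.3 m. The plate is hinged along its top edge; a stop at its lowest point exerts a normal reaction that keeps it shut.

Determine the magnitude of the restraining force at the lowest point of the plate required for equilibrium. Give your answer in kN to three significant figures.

P ≈ 51.1 kN

γ = 9.81 kN/m³.
With the apex down, the centroid sits h/3 = 3.3/3 = 1.1 m below the base (the top edge), so the centroid depth is h_c = 2.3 + 1.1 = 3.4 m.
A = ½ × 2.4 × 3.3 = 3.96 m².
Resultant F = γ·h_c·A = 9.81 × 3.4 × 3.96 = 132.082 kN.
I_c = b·h³/36 = 2.4 × 3.3³/36 = 2.3958 m⁴.
Centre of pressure: y_p = y_c + I_c/(y_c·A) = 3.4 + 2.3958/(3.4 × 3.96) = 3.4 + 0.177941 = 3.57794 m along the plane.
The resultant acts 1.1 + 0.177941 = 1.27794 m (along the plate) below the hinge at the top edge, so the moment about the hinge is M = F × 1.27794 = 132.082 × 1.27794 = 168.793 kN·m.
A normal force at the bottom, 3.3 m from the hinge, must supply this moment: P = 168.793/3.3 = 51.1494 kN.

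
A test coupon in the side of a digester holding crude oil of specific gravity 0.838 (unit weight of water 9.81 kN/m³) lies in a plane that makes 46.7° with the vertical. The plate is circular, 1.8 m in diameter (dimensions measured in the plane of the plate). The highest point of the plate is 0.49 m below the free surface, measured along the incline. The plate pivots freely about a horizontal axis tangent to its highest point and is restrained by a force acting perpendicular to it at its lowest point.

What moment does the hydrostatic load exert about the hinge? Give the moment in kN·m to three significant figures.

γ = 0.838 × 9.81 = 8.22078 kN/m³.
The plate makes 46.7° with the vertical, i.e. θ = 90° − 46.7° = 43.3° to the horizontal. Measuring y along the incline from the free-surface line, vertical depth h = y·sinθ with sinθ = 0.685818.
The centroid is at the centre, 0.9 m below the top of the plate, so y_c = 0.49 + 0.9 = 1.39 m and h_c = 1.39 × 0.685818 = 0.953287 m.
A = π(0.9)² = 2.54469 m².
Resultant F = γ·h_c·A = 8.22078 × 0.953287 × 2.54469 = 19.9421 kN.
I_c = πr⁴/4 = π × 0.9⁴/4 = 0.5153 m⁴.
Centre of pressure: y_p = y_c + I_c/(y_c·A) = 1.39 + 0.5153/(1.39 × 2.54469) = 1.39 + 0.145684 = 1.53568 m along the plane.
The resultant acts 0.9 + 0.145684 = 1.04568 m (along the plate) below the hinge at the top edge, so the moment about the hinge is M = F × 1.04568 = 19.9421 × 1.04568 = 20.8531 kN·m.

M ≈ 20.9 kN·m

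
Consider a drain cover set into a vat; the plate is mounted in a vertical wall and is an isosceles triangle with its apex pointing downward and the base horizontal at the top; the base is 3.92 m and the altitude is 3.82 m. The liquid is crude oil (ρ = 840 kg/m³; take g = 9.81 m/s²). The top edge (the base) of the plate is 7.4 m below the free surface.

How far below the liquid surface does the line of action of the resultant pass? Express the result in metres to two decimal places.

γ = ρg = 840 × 9.81 / 1000 = 8.2404 kN/m³.
With the apex down, the centroid sits h/3 = 3.82/3 = 1.27333 m below the base (the top edge), so the centroid depth is h_c = 7.4 + 1.27333 = 8.67333 m.
A = ½ × 3.92 × 3.82 = 7.4872 m².
Resultant F = γ·h_c·A = 8.2404 × 8.67333 × 7.4872 = 535.123 kN.
I_c = b·h³/36 = 3.92 × 3.82³/36 = 6.06979 m⁴.
Centre of pressure: y_p = y_c + I_c/(y_c·A) = 8.67333 + 6.06979/(8.67333 × 7.4872) = 8.67333 + 0.0934692 = 8.7668 m along the plane.

h_p = 8.77 m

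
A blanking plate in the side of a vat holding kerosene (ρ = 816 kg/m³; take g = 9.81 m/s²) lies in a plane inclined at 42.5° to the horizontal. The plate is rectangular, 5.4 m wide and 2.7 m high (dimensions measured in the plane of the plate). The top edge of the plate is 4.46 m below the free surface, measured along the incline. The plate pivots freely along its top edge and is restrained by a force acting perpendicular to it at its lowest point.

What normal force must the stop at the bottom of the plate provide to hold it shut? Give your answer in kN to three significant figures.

P ≈ 247 kN

γ = ρg = 816 × 9.81 / 1000 = 8.00496 kN/m³.
Let θ = 42.5° be the plate's angle to the horizontal; measure y along the incline from where the plane meets the free surface. Vertical depth h = y·sinθ with sinθ = 0.675590.
The centroid lies 2.7/2 = 1.35 m below the top edge, so y_c = 4.46 + 1.35 = 5.81 m and h_c = 5.81 × 0.675590 = 3.92518 m.
A = 5.4 × 2.7 = 14.58 m².
Resultant F = γ·h_c·A = 8.00496 × 3.92518 × 14.58 = 458.117 kN.
I_c = b·h³/12 = 5.4 × 2.7³/12 = 8.85735 m⁴.
Centre of pressure: y_p = y_c + I_c/(y_c·A) = 5.81 + 8.85735/(5.81 × 14.58) = 5.81 + 0.104561 = 5.91456 m along the plane.
The resultant acts 1.35 + 0.104561 = 1.45456 m (along the plate) below the hinge at the top edge, so the moment about the hinge is M = F × 1.45456 = 458.117 × 1.45456 = 666.359 kN·m.
A normal force at the bottom, 2.7 m from the hinge, must supply this moment: P = 666.359/2.7 = 246.8 kN.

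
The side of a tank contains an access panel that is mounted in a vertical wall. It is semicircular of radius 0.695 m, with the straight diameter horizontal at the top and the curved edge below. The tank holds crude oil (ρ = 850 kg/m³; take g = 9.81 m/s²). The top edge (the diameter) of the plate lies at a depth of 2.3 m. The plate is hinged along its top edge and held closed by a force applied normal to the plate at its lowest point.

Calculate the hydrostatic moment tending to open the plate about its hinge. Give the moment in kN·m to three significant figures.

M ≈ 5.06 kN·m

γ = ρg = 850 × 9.81 / 1000 = 8.3385 kN/m³.
The centroid of a semicircle lies 4r/(3π) = 0.294967 m from the diameter, here below the top edge, so the centroid depth is h_c = 2.3 + 0.294967 = 2.59497 m.
A = πr²/2 = π × 0.695²/2 = 0.758734 m².
Resultant F = γ·h_c·A = 8.3385 × 2.59497 × 0.758734 = 16.4176 kN.
I_c = (π/8 − 8/(9π))·r⁴ = 0.109757 × 0.695⁴ = 0.0256078 m⁴.
Centre of pressure: y_p = y_c + I_c/(y_c·A) = 2.59497 + 0.0256078/(2.59497 × 0.758734) = 2.59497 + 0.0130062 = 2.60798 m along the plane.
The resultant acts 0.294967 + 0.0130062 = 0.307973 m (along the plate) below the hinge at the top edge, so the moment about the hinge is M = F × 0.307973 = 16.4176 × 0.307973 = 5.05618 kN·m.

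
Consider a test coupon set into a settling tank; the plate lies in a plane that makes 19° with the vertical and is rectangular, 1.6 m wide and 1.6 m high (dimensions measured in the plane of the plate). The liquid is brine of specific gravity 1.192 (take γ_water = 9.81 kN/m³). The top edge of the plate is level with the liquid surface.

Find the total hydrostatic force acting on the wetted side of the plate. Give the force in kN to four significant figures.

F ≈ 22.64 kN

γ = 1.192 × 9.81 = 11.69352 kN/m³.
The plate makes 19° with the vertical, i.e. θ = 90° − 19° = 71° to the horizontal. Measuring y along the incline from the free-surface line, vertical depth h = y·sinθ with sinθ = 0.945519.
The centroid lies 1.6/2 = 0.8 m below the top edge, so y_c = 0.8 m and h_c = 0.8 × 0.945519 = 0.756415 m.
A = 1.6 × 1.6 = 2.56 m².
Resultant F = γ·h_c·A = 11.69352 × 0.756415 × 2.56 = 22.6436 kN.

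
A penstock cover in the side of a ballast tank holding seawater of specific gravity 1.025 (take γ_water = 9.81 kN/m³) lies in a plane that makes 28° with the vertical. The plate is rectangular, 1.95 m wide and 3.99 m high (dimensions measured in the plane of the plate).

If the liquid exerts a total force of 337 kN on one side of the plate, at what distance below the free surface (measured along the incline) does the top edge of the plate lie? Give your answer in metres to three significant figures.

y_top ≈ 2.88 m

γ = 1.025 × 9.81 = 10.05525 kN/m³.
A = 1.95 × 3.99 = 7.7805 m².
From F = γ·h_c·A, the centroid depth is h_c = 337/(10.05525 × 7.7805) = 4.30754 m.
The plate makes 28° with the vertical, i.e. θ = 90° − 28° = 62° to the horizontal. Measuring y along the incline from the free-surface line, vertical depth h = y·sinθ with sinθ = 0.882948.
Along the incline, y_c = h_c/sinθ = 4.30754/0.882948 = 4.87859 m.
The centroid lies 3.99/2 = 1.995 m below the top edge, so the top edge sits at y_top = 4.87859 − 1.995 = 2.88359 m along the incline.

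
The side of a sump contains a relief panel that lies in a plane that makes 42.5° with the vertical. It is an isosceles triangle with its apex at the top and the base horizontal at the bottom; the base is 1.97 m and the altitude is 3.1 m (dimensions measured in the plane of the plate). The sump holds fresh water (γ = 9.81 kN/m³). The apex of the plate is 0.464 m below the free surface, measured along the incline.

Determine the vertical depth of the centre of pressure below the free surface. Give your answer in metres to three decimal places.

γ = 9.81 kN/m³.
The plate makes 42.5° with the vertical, i.e. θ = 90° − 42.5° = 47.5° to the horizontal. Measuring y along the incline from the free-surface line, vertical depth h = y·sinθ with sinθ = 0.737277.
With the apex up, the centroid sits 2h/3 = 2 × 3.1/3 = 2.06667 m below the apex, so y_c = 0.464 + 2.06667 = 2.53067 m and h_c = 2.53067 × 0.737277 = 1.8658 m.
A = ½ × 1.97 × 3.1 = 3.0535 m².
Resultant F = γ·h_c·A = 9.81 × 1.8658 × 3.0535 = 55.8897 kN.
I_c = b·h³/36 = 1.97 × 3.1³/36 = 1.63023 m⁴.
Centre of pressure: y_p = y_c + I_c/(y_c·A) = 2.53067 + 1.63023/(2.53067 × 3.0535) = 2.53067 + 0.210967 = 2.74164 m along the plane.
Vertically, h_p = y_p·sinθ = 2.74164 × 0.737277 = 2.02135 m.

h_p = 2.021 m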